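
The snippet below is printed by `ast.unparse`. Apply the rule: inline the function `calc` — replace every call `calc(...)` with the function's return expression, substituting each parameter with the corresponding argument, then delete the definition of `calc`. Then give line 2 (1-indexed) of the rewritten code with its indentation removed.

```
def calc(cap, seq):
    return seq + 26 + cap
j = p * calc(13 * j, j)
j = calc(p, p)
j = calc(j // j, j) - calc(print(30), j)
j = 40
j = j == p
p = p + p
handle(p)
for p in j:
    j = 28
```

Transformed code:
j = p * (j + 26 + 13 * j)
j = p + 26 + p
j = j + 26 + j // j - (j + 26 + print(30))
j = 40
j = j == p
p = p + p
handle(p)
for p in j:
    j = 28

j = p + 26 + p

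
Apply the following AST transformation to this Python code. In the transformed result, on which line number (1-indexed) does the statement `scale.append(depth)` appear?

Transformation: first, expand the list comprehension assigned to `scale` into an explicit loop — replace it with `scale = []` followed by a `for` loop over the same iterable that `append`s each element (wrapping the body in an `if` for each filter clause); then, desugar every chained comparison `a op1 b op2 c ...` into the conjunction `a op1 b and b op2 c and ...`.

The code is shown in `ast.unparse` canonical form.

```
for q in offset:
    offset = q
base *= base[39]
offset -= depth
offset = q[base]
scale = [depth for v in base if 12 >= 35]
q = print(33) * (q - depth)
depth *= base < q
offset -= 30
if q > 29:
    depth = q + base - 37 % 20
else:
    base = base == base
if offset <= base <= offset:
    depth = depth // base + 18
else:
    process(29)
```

9

Transformed code:
for q in offset:
    offset = q
base *= base[39]
offset -= depth
offset = q[base]
scale = []
for v in base:
    if 12 >= 35:
        scale.append(depth)
q = print(33) * (q - depth)
depth *= base < q
offset -= 30
if q > 29:
    depth = q + base - 37 % 20
else:
    base = base == base
if offset <= base and base <= offset:
    depth = depth // base + 18
else:
    process(29)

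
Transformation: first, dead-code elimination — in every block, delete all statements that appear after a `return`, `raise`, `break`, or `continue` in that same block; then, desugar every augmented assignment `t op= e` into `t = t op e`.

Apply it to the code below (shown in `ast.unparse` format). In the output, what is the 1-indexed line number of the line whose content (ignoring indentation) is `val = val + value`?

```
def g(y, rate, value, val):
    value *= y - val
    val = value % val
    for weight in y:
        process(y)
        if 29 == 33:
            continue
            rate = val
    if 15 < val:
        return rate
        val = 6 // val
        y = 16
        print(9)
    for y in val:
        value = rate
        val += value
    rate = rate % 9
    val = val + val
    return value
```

12

Transformed code:
def g(y, rate, value, val):
    value = value * (y - val)
    val = value % val
    for weight in y:
        process(y)
        if 29 == 33:
            continue
    if 15 < val:
        return rate
    for y in val:
        value = rate
        val = val + value
    rate = rate % 9
    val = val + val
    return value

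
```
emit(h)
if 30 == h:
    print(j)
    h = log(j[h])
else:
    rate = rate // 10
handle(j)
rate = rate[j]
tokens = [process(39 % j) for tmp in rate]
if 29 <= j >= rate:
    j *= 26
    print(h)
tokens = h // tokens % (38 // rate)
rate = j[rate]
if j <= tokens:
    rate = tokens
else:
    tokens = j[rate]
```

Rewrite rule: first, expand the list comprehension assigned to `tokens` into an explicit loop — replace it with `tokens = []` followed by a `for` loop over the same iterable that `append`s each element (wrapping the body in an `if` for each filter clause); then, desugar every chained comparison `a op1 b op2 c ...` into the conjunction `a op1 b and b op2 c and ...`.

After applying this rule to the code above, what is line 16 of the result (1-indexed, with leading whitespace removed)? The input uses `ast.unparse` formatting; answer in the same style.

Transformed code:
emit(h)
if 30 == h:
    print(j)
    h = log(j[h])
else:
    rate = rate // 10
handle(j)
rate = rate[j]
tokens = []
for tmp in rate:
    tokens.append(process(39 % j))
if 29 <= j and j >= rate:
    j *= 26
    print(h)
tokens = h // tokens % (38 // rate)
rate = j[rate]
if j <= tokens:
    rate = tokens
else:
    tokens = j[rate]

rate = j[rate]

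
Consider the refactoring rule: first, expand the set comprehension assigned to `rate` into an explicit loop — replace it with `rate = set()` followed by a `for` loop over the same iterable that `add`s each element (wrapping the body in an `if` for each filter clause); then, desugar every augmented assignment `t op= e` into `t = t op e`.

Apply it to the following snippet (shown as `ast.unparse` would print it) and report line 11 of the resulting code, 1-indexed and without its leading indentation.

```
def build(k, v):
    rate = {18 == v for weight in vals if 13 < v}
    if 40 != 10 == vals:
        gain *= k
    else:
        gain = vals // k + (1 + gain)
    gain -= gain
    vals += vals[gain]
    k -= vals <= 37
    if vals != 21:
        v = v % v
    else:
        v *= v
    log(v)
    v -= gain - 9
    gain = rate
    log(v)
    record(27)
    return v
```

vals = vals + vals[gain]

Transformed code:
def build(k, v):
    rate = set()
    for weight in vals:
        if 13 < v:
            rate.add(18 == v)
    if 40 != 10 == vals:
        gain = gain * k
    else:
        gain = vals // k + (1 + gain)
    gain = gain - gain
    vals = vals + vals[gain]
    k = k - (vals <= 37)
    if vals != 21:
        v = v % v
    else:
        v = v * v
    log(v)
    v = v - (gain - 9)
    gain = rate
    log(v)
    record(27)
    return v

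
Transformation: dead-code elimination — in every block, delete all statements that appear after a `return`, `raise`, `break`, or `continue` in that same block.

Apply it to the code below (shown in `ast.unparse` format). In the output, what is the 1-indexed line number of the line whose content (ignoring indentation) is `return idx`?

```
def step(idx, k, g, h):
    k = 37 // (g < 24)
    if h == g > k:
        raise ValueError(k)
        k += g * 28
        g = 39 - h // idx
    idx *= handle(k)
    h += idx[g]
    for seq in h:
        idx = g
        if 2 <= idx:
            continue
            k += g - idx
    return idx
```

Transformed code:
def step(idx, k, g, h):
    k = 37 // (g < 24)
    if h == g > k:
        raise ValueError(k)
    idx *= handle(k)
    h += idx[g]
    for seq in h:
        idx = g
        if 2 <= idx:
            continue
    return idx

11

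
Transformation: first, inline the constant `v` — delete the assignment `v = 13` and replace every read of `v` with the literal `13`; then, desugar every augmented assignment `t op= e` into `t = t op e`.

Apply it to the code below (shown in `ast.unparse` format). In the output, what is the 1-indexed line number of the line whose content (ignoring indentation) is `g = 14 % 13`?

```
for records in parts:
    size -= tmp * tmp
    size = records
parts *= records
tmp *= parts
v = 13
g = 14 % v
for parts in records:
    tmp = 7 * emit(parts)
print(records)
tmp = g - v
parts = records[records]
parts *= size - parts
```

6

Transformed code:
for records in parts:
    size = size - tmp * tmp
    size = records
parts = parts * records
tmp = tmp * parts
g = 14 % 13
for parts in records:
    tmp = 7 * emit(parts)
print(records)
tmp = g - 13
parts = records[records]
parts = parts * (size - parts)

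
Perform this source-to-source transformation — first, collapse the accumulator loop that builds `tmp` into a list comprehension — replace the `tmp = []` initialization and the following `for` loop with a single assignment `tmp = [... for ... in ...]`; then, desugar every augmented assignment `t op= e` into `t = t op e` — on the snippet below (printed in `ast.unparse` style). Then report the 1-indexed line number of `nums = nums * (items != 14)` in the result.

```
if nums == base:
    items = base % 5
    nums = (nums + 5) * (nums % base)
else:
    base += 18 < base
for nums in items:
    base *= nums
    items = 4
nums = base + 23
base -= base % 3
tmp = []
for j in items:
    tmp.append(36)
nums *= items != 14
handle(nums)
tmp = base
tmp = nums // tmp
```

Transformed code:
if nums == base:
    items = base % 5
    nums = (nums + 5) * (nums % base)
else:
    base = base + (18 < base)
for nums in items:
    base = base * nums
    items = 4
nums = base + 23
base = base - base % 3
tmp = [36 for j in items]
nums = nums * (items != 14)
handle(nums)
tmp = base
tmp = nums // tmp

12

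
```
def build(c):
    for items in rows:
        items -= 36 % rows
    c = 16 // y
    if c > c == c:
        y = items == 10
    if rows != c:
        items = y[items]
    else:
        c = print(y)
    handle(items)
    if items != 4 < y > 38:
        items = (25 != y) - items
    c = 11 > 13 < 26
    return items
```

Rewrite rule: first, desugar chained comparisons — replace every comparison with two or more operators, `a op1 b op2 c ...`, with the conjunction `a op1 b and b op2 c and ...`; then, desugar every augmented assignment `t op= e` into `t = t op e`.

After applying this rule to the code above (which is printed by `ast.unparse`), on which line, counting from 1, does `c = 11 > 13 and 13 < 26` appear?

14

Transformed code:
def build(c):
    for items in rows:
        items = items - 36 % rows
    c = 16 // y
    if c > c and c == c:
        y = items == 10
    if rows != c:
        items = y[items]
    else:
        c = print(y)
    handle(items)
    if items != 4 and 4 < y and (y > 38):
        items = (25 != y) - items
    c = 11 > 13 and 13 < 26
    return items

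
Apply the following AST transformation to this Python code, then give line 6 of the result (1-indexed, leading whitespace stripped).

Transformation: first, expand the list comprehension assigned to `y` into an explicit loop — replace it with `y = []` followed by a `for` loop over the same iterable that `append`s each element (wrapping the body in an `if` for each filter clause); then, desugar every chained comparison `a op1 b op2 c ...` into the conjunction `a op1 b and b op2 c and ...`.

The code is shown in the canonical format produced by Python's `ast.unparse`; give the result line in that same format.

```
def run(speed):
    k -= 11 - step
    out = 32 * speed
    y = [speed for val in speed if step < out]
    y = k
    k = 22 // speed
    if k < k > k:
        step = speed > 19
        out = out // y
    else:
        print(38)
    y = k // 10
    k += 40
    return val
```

Transformed code:
def run(speed):
    k -= 11 - step
    out = 32 * speed
    y = []
    for val in speed:
        if step < out:
            y.append(speed)
    y = k
    k = 22 // speed
    if k < k and k > k:
        step = speed > 19
        out = out // y
    else:
        print(38)
    y = k // 10
    k += 40
    return val

if step < out:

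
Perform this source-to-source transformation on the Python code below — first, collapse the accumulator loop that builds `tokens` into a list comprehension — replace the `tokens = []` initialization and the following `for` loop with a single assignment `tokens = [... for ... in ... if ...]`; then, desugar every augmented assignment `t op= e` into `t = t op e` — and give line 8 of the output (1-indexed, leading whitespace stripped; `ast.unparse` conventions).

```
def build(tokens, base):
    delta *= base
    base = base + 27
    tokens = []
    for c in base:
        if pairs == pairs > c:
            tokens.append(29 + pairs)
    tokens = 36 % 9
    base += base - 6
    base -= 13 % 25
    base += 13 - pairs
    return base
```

base = base + (13 - pairs)

Transformed code:
def build(tokens, base):
    delta = delta * base
    base = base + 27
    tokens = [29 + pairs for c in base if pairs == pairs > c]
    tokens = 36 % 9
    base = base + (base - 6)
    base = base - 13 % 25
    base = base + (13 - pairs)
    return base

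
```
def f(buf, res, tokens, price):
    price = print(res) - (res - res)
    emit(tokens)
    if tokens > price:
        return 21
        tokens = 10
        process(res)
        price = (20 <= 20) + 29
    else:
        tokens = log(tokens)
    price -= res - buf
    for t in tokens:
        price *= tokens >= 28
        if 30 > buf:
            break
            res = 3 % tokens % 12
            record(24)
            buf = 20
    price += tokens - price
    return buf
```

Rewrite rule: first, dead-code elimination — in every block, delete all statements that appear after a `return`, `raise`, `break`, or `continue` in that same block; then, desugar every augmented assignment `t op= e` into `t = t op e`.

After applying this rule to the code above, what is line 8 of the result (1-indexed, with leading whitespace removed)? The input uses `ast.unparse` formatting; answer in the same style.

price = price - (res - buf)

Transformed code:
def f(buf, res, tokens, price):
    price = print(res) - (res - res)
    emit(tokens)
    if tokens > price:
        return 21
    else:
        tokens = log(tokens)
    price = price - (res - buf)
    for t in tokens:
        price = price * (tokens >= 28)
        if 30 > buf:
            break
    price = price + (tokens - price)
    return buf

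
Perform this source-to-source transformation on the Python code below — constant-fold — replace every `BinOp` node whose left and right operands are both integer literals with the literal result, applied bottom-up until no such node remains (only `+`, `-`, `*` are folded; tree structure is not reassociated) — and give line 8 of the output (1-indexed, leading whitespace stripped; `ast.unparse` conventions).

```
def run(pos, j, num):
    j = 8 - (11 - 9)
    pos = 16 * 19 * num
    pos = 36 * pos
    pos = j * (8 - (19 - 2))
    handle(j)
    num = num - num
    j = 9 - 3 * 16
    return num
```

Transformed code:
def run(pos, j, num):
    j = 6
    pos = 304 * num
    pos = 36 * pos
    pos = j * -9
    handle(j)
    num = num - num
    j = -39
    return num

j = -39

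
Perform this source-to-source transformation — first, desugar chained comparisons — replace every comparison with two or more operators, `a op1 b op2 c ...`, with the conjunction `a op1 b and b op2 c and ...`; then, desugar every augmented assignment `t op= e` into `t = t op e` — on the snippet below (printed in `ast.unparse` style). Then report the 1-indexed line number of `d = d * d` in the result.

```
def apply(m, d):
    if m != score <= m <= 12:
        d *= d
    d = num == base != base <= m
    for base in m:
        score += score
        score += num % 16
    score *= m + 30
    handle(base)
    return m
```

Transformed code:
def apply(m, d):
    if m != score and score <= m and (m <= 12):
        d = d * d
    d = num == base and base != base and (base <= m)
    for base in m:
        score = score + score
        score = score + num % 16
    score = score * (m + 30)
    handle(base)
    return m

3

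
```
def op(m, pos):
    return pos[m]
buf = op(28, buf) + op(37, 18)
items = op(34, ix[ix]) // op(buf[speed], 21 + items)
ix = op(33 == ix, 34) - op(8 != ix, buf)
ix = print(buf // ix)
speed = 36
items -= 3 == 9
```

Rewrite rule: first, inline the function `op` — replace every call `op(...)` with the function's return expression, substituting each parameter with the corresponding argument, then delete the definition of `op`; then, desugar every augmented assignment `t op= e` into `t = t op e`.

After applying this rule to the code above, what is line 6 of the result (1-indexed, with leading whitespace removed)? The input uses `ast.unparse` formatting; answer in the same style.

items = items - (3 == 9)

Transformed code:
buf = buf[28] + 18[37]
items = ix[ix][34] // (21 + items)[buf[speed]]
ix = 34[33 == ix] - buf[8 != ix]
ix = print(buf // ix)
speed = 36
items = items - (3 == 9)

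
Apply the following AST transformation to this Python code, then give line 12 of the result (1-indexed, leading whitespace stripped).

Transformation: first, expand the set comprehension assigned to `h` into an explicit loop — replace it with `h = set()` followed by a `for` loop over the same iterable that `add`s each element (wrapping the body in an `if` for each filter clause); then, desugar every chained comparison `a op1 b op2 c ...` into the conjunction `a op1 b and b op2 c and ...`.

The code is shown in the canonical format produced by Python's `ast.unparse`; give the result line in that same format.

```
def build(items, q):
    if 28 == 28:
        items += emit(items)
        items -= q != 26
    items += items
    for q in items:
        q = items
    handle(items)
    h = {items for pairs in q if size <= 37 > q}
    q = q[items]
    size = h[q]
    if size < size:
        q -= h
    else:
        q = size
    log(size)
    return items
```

Transformed code:
def build(items, q):
    if 28 == 28:
        items += emit(items)
        items -= q != 26
    items += items
    for q in items:
        q = items
    handle(items)
    h = set()
    for pairs in q:
        if size <= 37 and 37 > q:
            h.add(items)
    q = q[items]
    size = h[q]
    if size < size:
        q -= h
    else:
        q = size
    log(size)
    return items

h.add(items)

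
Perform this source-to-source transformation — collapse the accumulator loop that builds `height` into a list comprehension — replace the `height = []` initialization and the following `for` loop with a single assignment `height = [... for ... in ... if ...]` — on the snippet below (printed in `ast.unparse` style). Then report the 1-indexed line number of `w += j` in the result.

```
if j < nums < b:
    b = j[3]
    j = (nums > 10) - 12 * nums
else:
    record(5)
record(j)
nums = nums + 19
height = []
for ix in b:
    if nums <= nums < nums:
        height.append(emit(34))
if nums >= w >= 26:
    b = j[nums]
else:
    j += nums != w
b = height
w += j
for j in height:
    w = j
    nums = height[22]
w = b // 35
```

Transformed code:
if j < nums < b:
    b = j[3]
    j = (nums > 10) - 12 * nums
else:
    record(5)
record(j)
nums = nums + 19
height = [emit(34) for ix in b if nums <= nums < nums]
if nums >= w >= 26:
    b = j[nums]
else:
    j += nums != w
b = height
w += j
for j in height:
    w = j
    nums = height[22]
w = b // 35

14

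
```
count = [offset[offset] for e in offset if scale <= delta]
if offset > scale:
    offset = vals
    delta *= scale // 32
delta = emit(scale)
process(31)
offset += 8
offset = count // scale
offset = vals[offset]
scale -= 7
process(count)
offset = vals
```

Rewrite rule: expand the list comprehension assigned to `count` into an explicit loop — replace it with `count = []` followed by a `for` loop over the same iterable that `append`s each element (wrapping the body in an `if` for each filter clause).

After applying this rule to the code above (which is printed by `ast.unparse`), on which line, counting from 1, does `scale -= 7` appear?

13

Transformed code:
count = []
for e in offset:
    if scale <= delta:
        count.append(offset[offset])
if offset > scale:
    offset = vals
    delta *= scale // 32
delta = emit(scale)
process(31)
offset += 8
offset = count // scale
offset = vals[offset]
scale -= 7
process(count)
offset = vals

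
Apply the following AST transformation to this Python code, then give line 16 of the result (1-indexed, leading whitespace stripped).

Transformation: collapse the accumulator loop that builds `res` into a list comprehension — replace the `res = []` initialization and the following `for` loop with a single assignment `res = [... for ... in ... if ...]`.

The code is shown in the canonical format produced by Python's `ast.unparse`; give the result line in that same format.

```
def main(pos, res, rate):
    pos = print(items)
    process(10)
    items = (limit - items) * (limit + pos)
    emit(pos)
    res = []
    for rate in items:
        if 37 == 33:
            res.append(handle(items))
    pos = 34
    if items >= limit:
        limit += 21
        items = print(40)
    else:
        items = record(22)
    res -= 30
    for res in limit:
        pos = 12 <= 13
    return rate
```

return rate

Transformed code:
def main(pos, res, rate):
    pos = print(items)
    process(10)
    items = (limit - items) * (limit + pos)
    emit(pos)
    res = [handle(items) for rate in items if 37 == 33]
    pos = 34
    if items >= limit:
        limit += 21
        items = print(40)
    else:
        items = record(22)
    res -= 30
    for res in limit:
        pos = 12 <= 13
    return rate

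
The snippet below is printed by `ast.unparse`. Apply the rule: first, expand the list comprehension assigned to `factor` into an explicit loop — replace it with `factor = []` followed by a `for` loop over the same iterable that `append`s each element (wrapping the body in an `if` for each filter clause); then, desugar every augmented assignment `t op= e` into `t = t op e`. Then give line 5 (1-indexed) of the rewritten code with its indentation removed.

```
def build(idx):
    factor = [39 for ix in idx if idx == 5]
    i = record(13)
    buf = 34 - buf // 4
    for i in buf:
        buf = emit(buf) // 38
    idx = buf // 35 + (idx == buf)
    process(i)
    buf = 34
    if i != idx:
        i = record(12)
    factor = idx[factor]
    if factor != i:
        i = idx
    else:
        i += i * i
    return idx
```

factor.append(39)

Transformed code:
def build(idx):
    factor = []
    for ix in idx:
        if idx == 5:
            factor.append(39)
    i = record(13)
    buf = 34 - buf // 4
    for i in buf:
        buf = emit(buf) // 38
    idx = buf // 35 + (idx == buf)
    process(i)
    buf = 34
    if i != idx:
        i = record(12)
    factor = idx[factor]
    if factor != i:
        i = idx
    else:
        i = i + i * i
    return idx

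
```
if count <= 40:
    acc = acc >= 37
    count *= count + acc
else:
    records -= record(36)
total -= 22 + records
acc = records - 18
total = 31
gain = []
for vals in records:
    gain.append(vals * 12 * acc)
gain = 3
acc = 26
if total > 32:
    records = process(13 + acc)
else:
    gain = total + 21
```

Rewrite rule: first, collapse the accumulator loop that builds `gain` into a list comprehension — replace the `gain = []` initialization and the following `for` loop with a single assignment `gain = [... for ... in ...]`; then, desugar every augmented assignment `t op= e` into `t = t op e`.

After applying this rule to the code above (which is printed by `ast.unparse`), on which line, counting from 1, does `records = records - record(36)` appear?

5

Transformed code:
if count <= 40:
    acc = acc >= 37
    count = count * (count + acc)
else:
    records = records - record(36)
total = total - (22 + records)
acc = records - 18
total = 31
gain = [vals * 12 * acc for vals in records]
gain = 3
acc = 26
if total > 32:
    records = process(13 + acc)
else:
    gain = total + 21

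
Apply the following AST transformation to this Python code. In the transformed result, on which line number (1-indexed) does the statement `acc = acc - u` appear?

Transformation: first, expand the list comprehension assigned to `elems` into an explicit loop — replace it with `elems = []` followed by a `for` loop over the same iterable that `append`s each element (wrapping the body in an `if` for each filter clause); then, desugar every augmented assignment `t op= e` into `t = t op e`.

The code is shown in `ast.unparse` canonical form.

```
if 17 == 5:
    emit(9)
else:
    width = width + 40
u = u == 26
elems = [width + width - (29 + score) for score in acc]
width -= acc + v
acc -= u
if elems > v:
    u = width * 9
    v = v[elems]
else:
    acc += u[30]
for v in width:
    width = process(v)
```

Transformed code:
if 17 == 5:
    emit(9)
else:
    width = width + 40
u = u == 26
elems = []
for score in acc:
    elems.append(width + width - (29 + score))
width = width - (acc + v)
acc = acc - u
if elems > v:
    u = width * 9
    v = v[elems]
else:
    acc = acc + u[30]
for v in width:
    width = process(v)

10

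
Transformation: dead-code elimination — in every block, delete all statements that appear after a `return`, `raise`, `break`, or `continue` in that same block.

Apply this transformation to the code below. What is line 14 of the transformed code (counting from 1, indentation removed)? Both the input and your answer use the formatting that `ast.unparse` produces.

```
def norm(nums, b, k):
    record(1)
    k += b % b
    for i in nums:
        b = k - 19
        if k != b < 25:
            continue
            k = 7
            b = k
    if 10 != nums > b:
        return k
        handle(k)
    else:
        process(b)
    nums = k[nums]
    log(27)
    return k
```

return k

Transformed code:
def norm(nums, b, k):
    record(1)
    k += b % b
    for i in nums:
        b = k - 19
        if k != b < 25:
            continue
    if 10 != nums > b:
        return k
    else:
        process(b)
    nums = k[nums]
    log(27)
    return k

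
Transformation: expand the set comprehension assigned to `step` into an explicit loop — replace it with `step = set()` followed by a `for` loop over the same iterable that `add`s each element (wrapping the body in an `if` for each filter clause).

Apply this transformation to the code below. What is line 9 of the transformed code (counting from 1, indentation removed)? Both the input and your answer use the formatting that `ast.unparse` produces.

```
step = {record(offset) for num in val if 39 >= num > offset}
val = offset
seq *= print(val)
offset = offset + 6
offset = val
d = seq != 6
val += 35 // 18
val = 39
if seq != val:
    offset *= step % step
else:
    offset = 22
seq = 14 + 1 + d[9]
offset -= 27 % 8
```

Transformed code:
step = set()
for num in val:
    if 39 >= num > offset:
        step.add(record(offset))
val = offset
seq *= print(val)
offset = offset + 6
offset = val
d = seq != 6
val += 35 // 18
val = 39
if seq != val:
    offset *= step % step
else:
    offset = 22
seq = 14 + 1 + d[9]
offset -= 27 % 8

d = seq != 6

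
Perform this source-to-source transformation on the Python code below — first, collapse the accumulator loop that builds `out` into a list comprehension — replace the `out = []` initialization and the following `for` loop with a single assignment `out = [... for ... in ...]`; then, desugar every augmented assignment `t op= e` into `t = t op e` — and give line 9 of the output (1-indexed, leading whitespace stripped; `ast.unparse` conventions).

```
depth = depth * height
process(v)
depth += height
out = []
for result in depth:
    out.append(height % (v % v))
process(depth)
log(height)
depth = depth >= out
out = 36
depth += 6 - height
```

depth = depth + (6 - height)

Transformed code:
depth = depth * height
process(v)
depth = depth + height
out = [height % (v % v) for result in depth]
process(depth)
log(height)
depth = depth >= out
out = 36
depth = depth + (6 - height)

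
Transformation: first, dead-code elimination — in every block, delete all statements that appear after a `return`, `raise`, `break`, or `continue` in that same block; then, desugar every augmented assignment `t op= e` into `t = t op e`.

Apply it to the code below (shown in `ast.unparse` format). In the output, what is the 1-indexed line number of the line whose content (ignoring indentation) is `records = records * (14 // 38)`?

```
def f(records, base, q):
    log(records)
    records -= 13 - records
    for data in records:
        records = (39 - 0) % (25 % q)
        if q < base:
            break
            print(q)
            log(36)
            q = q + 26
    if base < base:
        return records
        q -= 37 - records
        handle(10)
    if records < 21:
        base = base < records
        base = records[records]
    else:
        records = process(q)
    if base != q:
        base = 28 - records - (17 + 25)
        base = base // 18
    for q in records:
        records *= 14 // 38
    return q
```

Transformed code:
def f(records, base, q):
    log(records)
    records = records - (13 - records)
    for data in records:
        records = (39 - 0) % (25 % q)
        if q < base:
            break
    if base < base:
        return records
    if records < 21:
        base = base < records
        base = records[records]
    else:
        records = process(q)
    if base != q:
        base = 28 - records - (17 + 25)
        base = base // 18
    for q in records:
        records = records * (14 // 38)
    return q

19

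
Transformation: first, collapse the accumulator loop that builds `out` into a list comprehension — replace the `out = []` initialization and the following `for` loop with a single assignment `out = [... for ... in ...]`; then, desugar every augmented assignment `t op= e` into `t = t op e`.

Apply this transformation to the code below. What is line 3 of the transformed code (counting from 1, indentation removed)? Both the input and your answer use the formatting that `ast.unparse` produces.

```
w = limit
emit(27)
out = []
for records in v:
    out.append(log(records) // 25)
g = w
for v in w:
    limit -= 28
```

out = [log(records) // 25 for records in v]

Transformed code:
w = limit
emit(27)
out = [log(records) // 25 for records in v]
g = w
for v in w:
    limit = limit - 28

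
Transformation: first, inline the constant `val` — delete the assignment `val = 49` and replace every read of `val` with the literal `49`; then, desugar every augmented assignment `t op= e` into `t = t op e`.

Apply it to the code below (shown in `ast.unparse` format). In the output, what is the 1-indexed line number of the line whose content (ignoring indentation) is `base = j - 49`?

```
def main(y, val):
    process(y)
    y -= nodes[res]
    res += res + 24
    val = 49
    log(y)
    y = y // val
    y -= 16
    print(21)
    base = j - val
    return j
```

9

Transformed code:
def main(y, val):
    process(y)
    y = y - nodes[res]
    res = res + (res + 24)
    log(y)
    y = y // 49
    y = y - 16
    print(21)
    base = j - 49
    return j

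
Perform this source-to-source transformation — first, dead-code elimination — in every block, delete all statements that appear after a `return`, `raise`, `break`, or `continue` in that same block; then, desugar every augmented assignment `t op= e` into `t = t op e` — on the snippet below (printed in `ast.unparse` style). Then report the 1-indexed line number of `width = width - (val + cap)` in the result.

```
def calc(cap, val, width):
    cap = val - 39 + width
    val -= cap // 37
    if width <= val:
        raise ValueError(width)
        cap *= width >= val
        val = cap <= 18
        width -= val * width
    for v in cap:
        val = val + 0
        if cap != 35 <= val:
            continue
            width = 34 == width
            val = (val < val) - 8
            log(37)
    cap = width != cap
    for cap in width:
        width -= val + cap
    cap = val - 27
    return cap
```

Transformed code:
def calc(cap, val, width):
    cap = val - 39 + width
    val = val - cap // 37
    if width <= val:
        raise ValueError(width)
    for v in cap:
        val = val + 0
        if cap != 35 <= val:
            continue
    cap = width != cap
    for cap in width:
        width = width - (val + cap)
    cap = val - 27
    return cap

12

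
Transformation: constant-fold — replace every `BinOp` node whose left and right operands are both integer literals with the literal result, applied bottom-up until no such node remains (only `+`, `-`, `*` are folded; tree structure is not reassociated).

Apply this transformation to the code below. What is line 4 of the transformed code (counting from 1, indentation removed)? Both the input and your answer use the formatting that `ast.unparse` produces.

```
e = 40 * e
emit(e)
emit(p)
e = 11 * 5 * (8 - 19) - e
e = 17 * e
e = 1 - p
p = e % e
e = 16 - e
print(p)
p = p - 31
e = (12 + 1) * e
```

e = -605 - e

Transformed code:
e = 40 * e
emit(e)
emit(p)
e = -605 - e
e = 17 * e
e = 1 - p
p = e % e
e = 16 - e
print(p)
p = p - 31
e = 13 * e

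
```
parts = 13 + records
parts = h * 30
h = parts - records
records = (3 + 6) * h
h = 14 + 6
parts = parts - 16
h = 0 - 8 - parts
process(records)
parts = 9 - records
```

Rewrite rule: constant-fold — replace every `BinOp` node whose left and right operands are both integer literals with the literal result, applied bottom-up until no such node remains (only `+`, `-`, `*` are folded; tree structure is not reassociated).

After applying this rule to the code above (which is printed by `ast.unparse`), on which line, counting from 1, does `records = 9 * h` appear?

Transformed code:
parts = 13 + records
parts = h * 30
h = parts - records
records = 9 * h
h = 20
parts = parts - 16
h = -8 - parts
process(records)
parts = 9 - records

4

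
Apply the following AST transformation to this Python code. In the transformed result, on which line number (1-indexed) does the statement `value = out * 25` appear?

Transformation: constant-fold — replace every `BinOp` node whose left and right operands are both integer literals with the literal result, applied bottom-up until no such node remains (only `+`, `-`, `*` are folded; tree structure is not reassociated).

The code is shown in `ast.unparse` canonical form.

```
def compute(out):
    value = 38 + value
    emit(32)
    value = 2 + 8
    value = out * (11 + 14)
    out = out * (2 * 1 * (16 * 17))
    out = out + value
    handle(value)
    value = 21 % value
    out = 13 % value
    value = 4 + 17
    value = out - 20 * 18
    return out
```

Transformed code:
def compute(out):
    value = 38 + value
    emit(32)
    value = 10
    value = out * 25
    out = out * 544
    out = out + value
    handle(value)
    value = 21 % value
    out = 13 % value
    value = 21
    value = out - 360
    return out

5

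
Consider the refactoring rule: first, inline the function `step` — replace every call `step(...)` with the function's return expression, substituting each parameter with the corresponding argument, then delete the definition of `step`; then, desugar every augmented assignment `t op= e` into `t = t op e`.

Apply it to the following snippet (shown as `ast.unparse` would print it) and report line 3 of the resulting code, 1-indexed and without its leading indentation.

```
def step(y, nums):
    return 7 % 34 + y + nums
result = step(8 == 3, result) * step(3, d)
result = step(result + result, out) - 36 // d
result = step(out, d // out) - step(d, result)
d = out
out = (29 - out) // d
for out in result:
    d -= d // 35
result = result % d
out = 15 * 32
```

Transformed code:
result = (7 % 34 + (8 == 3) + result) * (7 % 34 + 3 + d)
result = 7 % 34 + (result + result) + out - 36 // d
result = 7 % 34 + out + d // out - (7 % 34 + d + result)
d = out
out = (29 - out) // d
for out in result:
    d = d - d // 35
result = result % d
out = 15 * 32

result = 7 % 34 + out + d // out - (7 % 34 + d + result)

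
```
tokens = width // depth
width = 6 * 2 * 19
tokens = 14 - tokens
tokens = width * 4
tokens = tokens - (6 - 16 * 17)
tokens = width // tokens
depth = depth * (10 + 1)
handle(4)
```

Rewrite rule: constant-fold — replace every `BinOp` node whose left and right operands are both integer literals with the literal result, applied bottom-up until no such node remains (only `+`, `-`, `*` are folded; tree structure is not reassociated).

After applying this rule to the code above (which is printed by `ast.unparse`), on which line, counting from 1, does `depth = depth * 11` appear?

7

Transformed code:
tokens = width // depth
width = 228
tokens = 14 - tokens
tokens = width * 4
tokens = tokens - -266
tokens = width // tokens
depth = depth * 11
handle(4)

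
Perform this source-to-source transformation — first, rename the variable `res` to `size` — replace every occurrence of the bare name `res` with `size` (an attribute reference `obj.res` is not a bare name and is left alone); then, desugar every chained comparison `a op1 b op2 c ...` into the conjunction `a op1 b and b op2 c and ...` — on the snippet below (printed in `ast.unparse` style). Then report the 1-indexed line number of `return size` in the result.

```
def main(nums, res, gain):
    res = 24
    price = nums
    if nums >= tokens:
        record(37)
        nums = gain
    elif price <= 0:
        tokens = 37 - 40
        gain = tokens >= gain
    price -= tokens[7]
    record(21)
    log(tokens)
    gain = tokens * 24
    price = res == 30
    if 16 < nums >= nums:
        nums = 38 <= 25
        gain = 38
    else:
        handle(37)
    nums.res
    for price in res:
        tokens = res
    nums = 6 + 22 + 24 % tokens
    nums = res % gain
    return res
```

Transformed code:
def main(nums, size, gain):
    size = 24
    price = nums
    if nums >= tokens:
        record(37)
        nums = gain
    elif price <= 0:
        tokens = 37 - 40
        gain = tokens >= gain
    price -= tokens[7]
    record(21)
    log(tokens)
    gain = tokens * 24
    price = size == 30
    if 16 < nums and nums >= nums:
        nums = 38 <= 25
        gain = 38
    else:
        handle(37)
    nums.res
    for price in size:
        tokens = size
    nums = 6 + 22 + 24 % tokens
    nums = size % gain
    return size

25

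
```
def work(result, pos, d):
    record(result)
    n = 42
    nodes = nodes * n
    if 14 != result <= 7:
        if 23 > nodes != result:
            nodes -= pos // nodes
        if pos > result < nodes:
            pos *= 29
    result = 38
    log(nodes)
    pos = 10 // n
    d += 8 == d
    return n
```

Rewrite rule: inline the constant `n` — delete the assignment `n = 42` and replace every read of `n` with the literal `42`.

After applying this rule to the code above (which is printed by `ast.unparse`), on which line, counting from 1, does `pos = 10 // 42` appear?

Transformed code:
def work(result, pos, d):
    record(result)
    nodes = nodes * 42
    if 14 != result <= 7:
        if 23 > nodes != result:
            nodes -= pos // nodes
        if pos > result < nodes:
            pos *= 29
    result = 38
    log(nodes)
    pos = 10 // 42
    d += 8 == d
    return 42

11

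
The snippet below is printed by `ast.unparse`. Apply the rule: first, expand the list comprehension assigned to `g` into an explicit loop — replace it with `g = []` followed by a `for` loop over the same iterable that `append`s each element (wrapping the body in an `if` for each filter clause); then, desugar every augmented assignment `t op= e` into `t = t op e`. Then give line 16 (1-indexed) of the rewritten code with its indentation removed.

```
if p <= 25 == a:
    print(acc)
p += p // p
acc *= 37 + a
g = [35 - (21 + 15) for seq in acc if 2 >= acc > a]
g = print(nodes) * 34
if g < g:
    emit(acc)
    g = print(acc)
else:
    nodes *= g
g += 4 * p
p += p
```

p = p + p

Transformed code:
if p <= 25 == a:
    print(acc)
p = p + p // p
acc = acc * (37 + a)
g = []
for seq in acc:
    if 2 >= acc > a:
        g.append(35 - (21 + 15))
g = print(nodes) * 34
if g < g:
    emit(acc)
    g = print(acc)
else:
    nodes = nodes * g
g = g + 4 * p
p = p + p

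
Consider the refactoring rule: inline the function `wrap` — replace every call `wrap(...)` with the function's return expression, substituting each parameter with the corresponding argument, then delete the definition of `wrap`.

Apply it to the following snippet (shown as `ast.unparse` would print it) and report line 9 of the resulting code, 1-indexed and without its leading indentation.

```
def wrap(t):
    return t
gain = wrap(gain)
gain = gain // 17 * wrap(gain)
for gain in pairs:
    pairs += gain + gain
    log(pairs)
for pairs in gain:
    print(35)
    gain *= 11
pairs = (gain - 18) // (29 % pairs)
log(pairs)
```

pairs = (gain - 18) // (29 % pairs)

Transformed code:
gain = gain
gain = gain // 17 * gain
for gain in pairs:
    pairs += gain + gain
    log(pairs)
for pairs in gain:
    print(35)
    gain *= 11
pairs = (gain - 18) // (29 % pairs)
log(pairs)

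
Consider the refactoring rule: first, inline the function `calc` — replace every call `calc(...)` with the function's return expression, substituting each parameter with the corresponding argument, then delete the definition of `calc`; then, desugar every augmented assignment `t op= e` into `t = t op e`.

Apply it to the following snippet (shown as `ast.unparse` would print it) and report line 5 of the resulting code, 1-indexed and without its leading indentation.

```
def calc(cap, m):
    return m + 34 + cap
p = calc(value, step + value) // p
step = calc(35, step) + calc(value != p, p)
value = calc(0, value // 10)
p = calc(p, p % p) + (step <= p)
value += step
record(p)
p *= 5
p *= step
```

Transformed code:
p = (step + value + 34 + value) // p
step = step + 34 + 35 + (p + 34 + (value != p))
value = value // 10 + 34 + 0
p = p % p + 34 + p + (step <= p)
value = value + step
record(p)
p = p * 5
p = p * step

value = value + step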